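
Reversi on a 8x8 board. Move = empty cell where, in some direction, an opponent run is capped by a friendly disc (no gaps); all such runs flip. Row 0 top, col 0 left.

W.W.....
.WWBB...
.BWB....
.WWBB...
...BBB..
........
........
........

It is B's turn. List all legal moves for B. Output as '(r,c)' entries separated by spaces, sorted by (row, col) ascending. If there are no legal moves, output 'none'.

(0,1): flips 2 -> legal
(0,3): flips 1 -> legal
(1,0): flips 2 -> legal
(2,0): no bracket -> illegal
(3,0): flips 2 -> legal
(4,0): flips 2 -> legal
(4,1): flips 2 -> legal
(4,2): no bracket -> illegal

Answer: (0,1) (0,3) (1,0) (3,0) (4,0) (4,1)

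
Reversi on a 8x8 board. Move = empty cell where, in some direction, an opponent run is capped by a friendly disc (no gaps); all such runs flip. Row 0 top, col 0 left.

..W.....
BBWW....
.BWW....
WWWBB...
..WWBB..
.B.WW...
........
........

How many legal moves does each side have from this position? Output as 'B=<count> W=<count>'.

Answer: B=10 W=11

Derivation:
-- B to move --
(0,1): flips 2 -> legal
(0,3): flips 3 -> legal
(0,4): no bracket -> illegal
(1,4): flips 2 -> legal
(2,0): no bracket -> illegal
(2,4): flips 2 -> legal
(4,0): no bracket -> illegal
(4,1): flips 3 -> legal
(5,2): flips 1 -> legal
(5,5): no bracket -> illegal
(6,2): flips 1 -> legal
(6,3): flips 3 -> legal
(6,4): flips 1 -> legal
(6,5): flips 3 -> legal
B mobility = 10
-- W to move --
(0,0): flips 1 -> legal
(0,1): flips 2 -> legal
(2,0): flips 2 -> legal
(2,4): flips 3 -> legal
(2,5): flips 1 -> legal
(3,5): flips 3 -> legal
(3,6): flips 1 -> legal
(4,0): no bracket -> illegal
(4,1): no bracket -> illegal
(4,6): flips 2 -> legal
(5,0): no bracket -> illegal
(5,2): no bracket -> illegal
(5,5): flips 2 -> legal
(5,6): flips 2 -> legal
(6,0): flips 1 -> legal
(6,1): no bracket -> illegal
(6,2): no bracket -> illegal
W mobility = 11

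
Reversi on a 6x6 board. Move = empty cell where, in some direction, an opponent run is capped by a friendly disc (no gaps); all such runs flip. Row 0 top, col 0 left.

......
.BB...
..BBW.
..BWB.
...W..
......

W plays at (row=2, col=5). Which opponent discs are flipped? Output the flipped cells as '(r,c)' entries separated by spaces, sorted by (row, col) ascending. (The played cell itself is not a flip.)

Answer: (3,4)

Derivation:
Dir NW: first cell '.' (not opp) -> no flip
Dir N: first cell '.' (not opp) -> no flip
Dir NE: edge -> no flip
Dir W: first cell 'W' (not opp) -> no flip
Dir E: edge -> no flip
Dir SW: opp run (3,4) capped by W -> flip
Dir S: first cell '.' (not opp) -> no flip
Dir SE: edge -> no flip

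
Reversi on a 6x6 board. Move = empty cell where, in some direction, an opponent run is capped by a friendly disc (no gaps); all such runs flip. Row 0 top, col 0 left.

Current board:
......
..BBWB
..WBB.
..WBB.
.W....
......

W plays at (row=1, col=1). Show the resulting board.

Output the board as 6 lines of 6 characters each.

Place W at (1,1); scan 8 dirs for brackets.
Dir NW: first cell '.' (not opp) -> no flip
Dir N: first cell '.' (not opp) -> no flip
Dir NE: first cell '.' (not opp) -> no flip
Dir W: first cell '.' (not opp) -> no flip
Dir E: opp run (1,2) (1,3) capped by W -> flip
Dir SW: first cell '.' (not opp) -> no flip
Dir S: first cell '.' (not opp) -> no flip
Dir SE: first cell 'W' (not opp) -> no flip
All flips: (1,2) (1,3)

Answer: ......
.WWWWB
..WBB.
..WBB.
.W....
......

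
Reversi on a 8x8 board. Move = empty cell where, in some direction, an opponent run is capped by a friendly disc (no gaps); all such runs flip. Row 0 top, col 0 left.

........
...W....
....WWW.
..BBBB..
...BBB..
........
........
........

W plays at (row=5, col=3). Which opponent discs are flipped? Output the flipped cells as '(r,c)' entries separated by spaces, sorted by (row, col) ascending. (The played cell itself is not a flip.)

Answer: (3,5) (4,4)

Derivation:
Dir NW: first cell '.' (not opp) -> no flip
Dir N: opp run (4,3) (3,3), next='.' -> no flip
Dir NE: opp run (4,4) (3,5) capped by W -> flip
Dir W: first cell '.' (not opp) -> no flip
Dir E: first cell '.' (not opp) -> no flip
Dir SW: first cell '.' (not opp) -> no flip
Dir S: first cell '.' (not opp) -> no flip
Dir SE: first cell '.' (not opp) -> no flip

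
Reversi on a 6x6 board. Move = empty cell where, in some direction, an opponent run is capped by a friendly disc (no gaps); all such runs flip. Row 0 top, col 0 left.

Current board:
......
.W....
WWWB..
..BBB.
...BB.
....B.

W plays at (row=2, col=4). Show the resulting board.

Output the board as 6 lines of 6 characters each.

Answer: ......
.W....
WWWWW.
..BBB.
...BB.
....B.

Derivation:
Place W at (2,4); scan 8 dirs for brackets.
Dir NW: first cell '.' (not opp) -> no flip
Dir N: first cell '.' (not opp) -> no flip
Dir NE: first cell '.' (not opp) -> no flip
Dir W: opp run (2,3) capped by W -> flip
Dir E: first cell '.' (not opp) -> no flip
Dir SW: opp run (3,3), next='.' -> no flip
Dir S: opp run (3,4) (4,4) (5,4), next=edge -> no flip
Dir SE: first cell '.' (not opp) -> no flip
All flips: (2,3)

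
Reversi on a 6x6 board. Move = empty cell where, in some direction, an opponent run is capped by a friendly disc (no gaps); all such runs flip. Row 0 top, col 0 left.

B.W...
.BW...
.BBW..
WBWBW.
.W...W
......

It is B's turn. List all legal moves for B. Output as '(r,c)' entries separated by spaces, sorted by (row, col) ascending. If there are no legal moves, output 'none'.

Answer: (0,3) (1,3) (2,4) (3,5) (4,2) (4,3) (5,1)

Derivation:
(0,1): no bracket -> illegal
(0,3): flips 1 -> legal
(1,3): flips 2 -> legal
(1,4): no bracket -> illegal
(2,0): no bracket -> illegal
(2,4): flips 1 -> legal
(2,5): no bracket -> illegal
(3,5): flips 1 -> legal
(4,0): no bracket -> illegal
(4,2): flips 1 -> legal
(4,3): flips 1 -> legal
(4,4): no bracket -> illegal
(5,0): no bracket -> illegal
(5,1): flips 1 -> legal
(5,2): no bracket -> illegal
(5,4): no bracket -> illegal
(5,5): no bracket -> illegal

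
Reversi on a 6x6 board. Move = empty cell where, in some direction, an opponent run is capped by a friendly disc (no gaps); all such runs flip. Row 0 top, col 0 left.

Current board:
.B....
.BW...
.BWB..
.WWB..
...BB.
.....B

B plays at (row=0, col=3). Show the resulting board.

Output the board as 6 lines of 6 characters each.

Answer: .B.B..
.BB...
.BWB..
.WWB..
...BB.
.....B

Derivation:
Place B at (0,3); scan 8 dirs for brackets.
Dir NW: edge -> no flip
Dir N: edge -> no flip
Dir NE: edge -> no flip
Dir W: first cell '.' (not opp) -> no flip
Dir E: first cell '.' (not opp) -> no flip
Dir SW: opp run (1,2) capped by B -> flip
Dir S: first cell '.' (not opp) -> no flip
Dir SE: first cell '.' (not opp) -> no flip
All flips: (1,2)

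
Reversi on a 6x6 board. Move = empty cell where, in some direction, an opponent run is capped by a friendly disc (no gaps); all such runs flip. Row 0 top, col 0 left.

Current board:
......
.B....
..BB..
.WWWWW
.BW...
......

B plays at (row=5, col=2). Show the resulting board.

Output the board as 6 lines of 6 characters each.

Place B at (5,2); scan 8 dirs for brackets.
Dir NW: first cell 'B' (not opp) -> no flip
Dir N: opp run (4,2) (3,2) capped by B -> flip
Dir NE: first cell '.' (not opp) -> no flip
Dir W: first cell '.' (not opp) -> no flip
Dir E: first cell '.' (not opp) -> no flip
Dir SW: edge -> no flip
Dir S: edge -> no flip
Dir SE: edge -> no flip
All flips: (3,2) (4,2)

Answer: ......
.B....
..BB..
.WBWWW
.BB...
..B...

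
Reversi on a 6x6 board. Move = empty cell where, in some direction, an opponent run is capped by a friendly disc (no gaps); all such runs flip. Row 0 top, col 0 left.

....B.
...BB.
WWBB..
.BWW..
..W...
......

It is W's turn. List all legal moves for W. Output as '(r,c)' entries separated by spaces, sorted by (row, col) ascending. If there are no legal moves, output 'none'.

(0,2): no bracket -> illegal
(0,3): flips 2 -> legal
(0,5): flips 2 -> legal
(1,1): flips 1 -> legal
(1,2): flips 1 -> legal
(1,5): no bracket -> illegal
(2,4): flips 2 -> legal
(2,5): no bracket -> illegal
(3,0): flips 1 -> legal
(3,4): no bracket -> illegal
(4,0): no bracket -> illegal
(4,1): flips 1 -> legal

Answer: (0,3) (0,5) (1,1) (1,2) (2,4) (3,0) (4,1)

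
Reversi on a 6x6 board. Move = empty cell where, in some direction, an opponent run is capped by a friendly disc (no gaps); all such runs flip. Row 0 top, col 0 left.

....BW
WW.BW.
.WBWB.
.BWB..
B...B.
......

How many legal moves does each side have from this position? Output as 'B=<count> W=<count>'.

Answer: B=5 W=8

Derivation:
-- B to move --
(0,0): flips 1 -> legal
(0,1): flips 2 -> legal
(0,2): no bracket -> illegal
(0,3): no bracket -> illegal
(1,2): no bracket -> illegal
(1,5): flips 1 -> legal
(2,0): flips 1 -> legal
(2,5): no bracket -> illegal
(3,0): no bracket -> illegal
(3,4): no bracket -> illegal
(4,1): no bracket -> illegal
(4,2): flips 1 -> legal
(4,3): no bracket -> illegal
B mobility = 5
-- W to move --
(0,2): no bracket -> illegal
(0,3): flips 2 -> legal
(1,2): flips 2 -> legal
(1,5): no bracket -> illegal
(2,0): no bracket -> illegal
(2,5): flips 1 -> legal
(3,0): flips 1 -> legal
(3,4): flips 2 -> legal
(3,5): no bracket -> illegal
(4,1): flips 1 -> legal
(4,2): no bracket -> illegal
(4,3): flips 1 -> legal
(4,5): no bracket -> illegal
(5,0): no bracket -> illegal
(5,1): no bracket -> illegal
(5,3): no bracket -> illegal
(5,4): no bracket -> illegal
(5,5): flips 3 -> legal
W mobility = 8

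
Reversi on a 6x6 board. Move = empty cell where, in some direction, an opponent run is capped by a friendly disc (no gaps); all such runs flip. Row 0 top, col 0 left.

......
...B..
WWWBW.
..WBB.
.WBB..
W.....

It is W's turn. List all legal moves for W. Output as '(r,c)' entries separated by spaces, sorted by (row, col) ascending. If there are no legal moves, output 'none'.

Answer: (0,2) (0,4) (1,4) (3,5) (4,4) (5,1) (5,2) (5,4)

Derivation:
(0,2): flips 1 -> legal
(0,3): no bracket -> illegal
(0,4): flips 1 -> legal
(1,2): no bracket -> illegal
(1,4): flips 1 -> legal
(2,5): no bracket -> illegal
(3,1): no bracket -> illegal
(3,5): flips 2 -> legal
(4,4): flips 4 -> legal
(4,5): no bracket -> illegal
(5,1): flips 2 -> legal
(5,2): flips 1 -> legal
(5,3): no bracket -> illegal
(5,4): flips 1 -> legal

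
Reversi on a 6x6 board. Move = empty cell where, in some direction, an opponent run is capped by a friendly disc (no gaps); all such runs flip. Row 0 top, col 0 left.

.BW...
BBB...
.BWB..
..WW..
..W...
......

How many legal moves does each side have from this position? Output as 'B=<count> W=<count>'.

-- B to move --
(0,3): flips 1 -> legal
(1,3): no bracket -> illegal
(2,4): no bracket -> illegal
(3,1): no bracket -> illegal
(3,4): no bracket -> illegal
(4,1): flips 1 -> legal
(4,3): flips 2 -> legal
(4,4): flips 2 -> legal
(5,1): no bracket -> illegal
(5,2): flips 3 -> legal
(5,3): no bracket -> illegal
B mobility = 5
-- W to move --
(0,0): flips 2 -> legal
(0,3): no bracket -> illegal
(1,3): flips 1 -> legal
(1,4): flips 1 -> legal
(2,0): flips 2 -> legal
(2,4): flips 1 -> legal
(3,0): no bracket -> illegal
(3,1): no bracket -> illegal
(3,4): no bracket -> illegal
W mobility = 5

Answer: B=5 W=5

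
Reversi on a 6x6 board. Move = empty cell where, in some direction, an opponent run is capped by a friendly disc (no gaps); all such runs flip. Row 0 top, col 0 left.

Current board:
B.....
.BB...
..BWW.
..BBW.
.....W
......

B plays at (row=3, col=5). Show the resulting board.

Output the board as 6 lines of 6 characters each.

Answer: B.....
.BB...
..BWW.
..BBBB
.....W
......

Derivation:
Place B at (3,5); scan 8 dirs for brackets.
Dir NW: opp run (2,4), next='.' -> no flip
Dir N: first cell '.' (not opp) -> no flip
Dir NE: edge -> no flip
Dir W: opp run (3,4) capped by B -> flip
Dir E: edge -> no flip
Dir SW: first cell '.' (not opp) -> no flip
Dir S: opp run (4,5), next='.' -> no flip
Dir SE: edge -> no flip
All flips: (3,4)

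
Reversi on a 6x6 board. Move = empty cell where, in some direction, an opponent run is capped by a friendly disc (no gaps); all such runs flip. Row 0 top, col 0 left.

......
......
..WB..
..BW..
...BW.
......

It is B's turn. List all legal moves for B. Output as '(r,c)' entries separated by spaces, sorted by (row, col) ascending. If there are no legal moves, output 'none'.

Answer: (1,2) (2,1) (3,4) (4,5)

Derivation:
(1,1): no bracket -> illegal
(1,2): flips 1 -> legal
(1,3): no bracket -> illegal
(2,1): flips 1 -> legal
(2,4): no bracket -> illegal
(3,1): no bracket -> illegal
(3,4): flips 1 -> legal
(3,5): no bracket -> illegal
(4,2): no bracket -> illegal
(4,5): flips 1 -> legal
(5,3): no bracket -> illegal
(5,4): no bracket -> illegal
(5,5): no bracket -> illegal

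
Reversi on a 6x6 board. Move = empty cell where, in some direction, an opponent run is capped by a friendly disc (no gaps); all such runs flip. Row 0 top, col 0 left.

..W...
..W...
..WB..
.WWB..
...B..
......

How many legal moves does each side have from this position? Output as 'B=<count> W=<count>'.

-- B to move --
(0,1): flips 1 -> legal
(0,3): no bracket -> illegal
(1,1): flips 1 -> legal
(1,3): no bracket -> illegal
(2,0): no bracket -> illegal
(2,1): flips 2 -> legal
(3,0): flips 2 -> legal
(4,0): no bracket -> illegal
(4,1): flips 1 -> legal
(4,2): no bracket -> illegal
B mobility = 5
-- W to move --
(1,3): no bracket -> illegal
(1,4): flips 1 -> legal
(2,4): flips 1 -> legal
(3,4): flips 2 -> legal
(4,2): no bracket -> illegal
(4,4): flips 1 -> legal
(5,2): no bracket -> illegal
(5,3): no bracket -> illegal
(5,4): flips 1 -> legal
W mobility = 5

Answer: B=5 W=5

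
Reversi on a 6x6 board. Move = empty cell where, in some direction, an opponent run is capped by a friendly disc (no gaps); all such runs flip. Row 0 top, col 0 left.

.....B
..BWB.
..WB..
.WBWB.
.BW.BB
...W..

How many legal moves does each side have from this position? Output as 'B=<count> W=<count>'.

Answer: B=6 W=8

Derivation:
-- B to move --
(0,2): no bracket -> illegal
(0,3): flips 1 -> legal
(0,4): no bracket -> illegal
(1,1): flips 2 -> legal
(2,0): no bracket -> illegal
(2,1): flips 2 -> legal
(2,4): no bracket -> illegal
(3,0): flips 1 -> legal
(4,0): no bracket -> illegal
(4,3): flips 2 -> legal
(5,1): no bracket -> illegal
(5,2): flips 1 -> legal
(5,4): no bracket -> illegal
B mobility = 6
-- W to move --
(0,1): no bracket -> illegal
(0,2): flips 1 -> legal
(0,3): no bracket -> illegal
(0,4): no bracket -> illegal
(1,1): flips 1 -> legal
(1,5): flips 1 -> legal
(2,1): no bracket -> illegal
(2,4): flips 1 -> legal
(2,5): no bracket -> illegal
(3,0): no bracket -> illegal
(3,5): flips 2 -> legal
(4,0): flips 1 -> legal
(4,3): no bracket -> illegal
(5,0): no bracket -> illegal
(5,1): flips 1 -> legal
(5,2): no bracket -> illegal
(5,4): no bracket -> illegal
(5,5): flips 1 -> legal
W mobility = 8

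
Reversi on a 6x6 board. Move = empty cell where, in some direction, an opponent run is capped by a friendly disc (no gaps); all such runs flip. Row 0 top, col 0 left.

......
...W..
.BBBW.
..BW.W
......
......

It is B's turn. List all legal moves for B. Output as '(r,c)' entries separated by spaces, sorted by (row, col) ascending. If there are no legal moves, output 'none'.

(0,2): no bracket -> illegal
(0,3): flips 1 -> legal
(0,4): flips 1 -> legal
(1,2): no bracket -> illegal
(1,4): no bracket -> illegal
(1,5): no bracket -> illegal
(2,5): flips 1 -> legal
(3,4): flips 1 -> legal
(4,2): no bracket -> illegal
(4,3): flips 1 -> legal
(4,4): flips 1 -> legal
(4,5): no bracket -> illegal

Answer: (0,3) (0,4) (2,5) (3,4) (4,3) (4,4)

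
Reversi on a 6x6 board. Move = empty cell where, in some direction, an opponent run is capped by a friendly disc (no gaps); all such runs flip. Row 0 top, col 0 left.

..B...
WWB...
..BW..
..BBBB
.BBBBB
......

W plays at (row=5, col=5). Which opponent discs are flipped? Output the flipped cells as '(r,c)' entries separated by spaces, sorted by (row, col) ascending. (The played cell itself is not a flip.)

Answer: (2,2) (3,3) (4,4)

Derivation:
Dir NW: opp run (4,4) (3,3) (2,2) capped by W -> flip
Dir N: opp run (4,5) (3,5), next='.' -> no flip
Dir NE: edge -> no flip
Dir W: first cell '.' (not opp) -> no flip
Dir E: edge -> no flip
Dir SW: edge -> no flip
Dir S: edge -> no flip
Dir SE: edge -> no flip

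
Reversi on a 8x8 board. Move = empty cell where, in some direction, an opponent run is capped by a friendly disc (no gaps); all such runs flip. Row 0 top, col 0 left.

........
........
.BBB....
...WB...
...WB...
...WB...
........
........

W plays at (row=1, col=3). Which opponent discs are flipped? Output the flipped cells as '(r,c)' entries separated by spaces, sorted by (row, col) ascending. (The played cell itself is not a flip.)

Answer: (2,3)

Derivation:
Dir NW: first cell '.' (not opp) -> no flip
Dir N: first cell '.' (not opp) -> no flip
Dir NE: first cell '.' (not opp) -> no flip
Dir W: first cell '.' (not opp) -> no flip
Dir E: first cell '.' (not opp) -> no flip
Dir SW: opp run (2,2), next='.' -> no flip
Dir S: opp run (2,3) capped by W -> flip
Dir SE: first cell '.' (not opp) -> no flip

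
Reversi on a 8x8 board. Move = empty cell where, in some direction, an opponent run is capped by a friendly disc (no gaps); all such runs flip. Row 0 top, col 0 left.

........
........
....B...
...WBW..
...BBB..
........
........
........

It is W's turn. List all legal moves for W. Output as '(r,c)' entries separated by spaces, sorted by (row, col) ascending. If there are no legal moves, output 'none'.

Answer: (1,3) (1,5) (5,3) (5,5)

Derivation:
(1,3): flips 1 -> legal
(1,4): no bracket -> illegal
(1,5): flips 1 -> legal
(2,3): no bracket -> illegal
(2,5): no bracket -> illegal
(3,2): no bracket -> illegal
(3,6): no bracket -> illegal
(4,2): no bracket -> illegal
(4,6): no bracket -> illegal
(5,2): no bracket -> illegal
(5,3): flips 2 -> legal
(5,4): no bracket -> illegal
(5,5): flips 2 -> legal
(5,6): no bracket -> illegal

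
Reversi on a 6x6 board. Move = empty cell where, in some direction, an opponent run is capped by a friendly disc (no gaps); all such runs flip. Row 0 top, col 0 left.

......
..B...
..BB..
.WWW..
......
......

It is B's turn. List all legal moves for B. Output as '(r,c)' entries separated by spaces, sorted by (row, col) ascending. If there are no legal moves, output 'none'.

Answer: (4,0) (4,1) (4,2) (4,3) (4,4)

Derivation:
(2,0): no bracket -> illegal
(2,1): no bracket -> illegal
(2,4): no bracket -> illegal
(3,0): no bracket -> illegal
(3,4): no bracket -> illegal
(4,0): flips 1 -> legal
(4,1): flips 1 -> legal
(4,2): flips 1 -> legal
(4,3): flips 1 -> legal
(4,4): flips 1 -> legal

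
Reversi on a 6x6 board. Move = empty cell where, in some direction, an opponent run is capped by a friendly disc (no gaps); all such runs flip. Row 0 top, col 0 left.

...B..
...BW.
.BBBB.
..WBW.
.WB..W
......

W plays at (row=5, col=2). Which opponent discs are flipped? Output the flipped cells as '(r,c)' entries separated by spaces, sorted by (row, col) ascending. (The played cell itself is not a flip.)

Answer: (4,2)

Derivation:
Dir NW: first cell 'W' (not opp) -> no flip
Dir N: opp run (4,2) capped by W -> flip
Dir NE: first cell '.' (not opp) -> no flip
Dir W: first cell '.' (not opp) -> no flip
Dir E: first cell '.' (not opp) -> no flip
Dir SW: edge -> no flip
Dir S: edge -> no flip
Dir SE: edge -> no flip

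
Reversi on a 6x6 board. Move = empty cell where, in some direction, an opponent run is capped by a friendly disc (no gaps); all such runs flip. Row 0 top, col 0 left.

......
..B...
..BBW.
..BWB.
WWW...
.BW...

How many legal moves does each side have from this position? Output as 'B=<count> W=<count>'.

Answer: B=8 W=9

Derivation:
-- B to move --
(1,3): no bracket -> illegal
(1,4): flips 1 -> legal
(1,5): flips 3 -> legal
(2,5): flips 1 -> legal
(3,0): no bracket -> illegal
(3,1): flips 1 -> legal
(3,5): no bracket -> illegal
(4,3): flips 1 -> legal
(4,4): flips 1 -> legal
(5,0): flips 1 -> legal
(5,3): flips 1 -> legal
B mobility = 8
-- W to move --
(0,1): no bracket -> illegal
(0,2): flips 3 -> legal
(0,3): no bracket -> illegal
(1,1): flips 1 -> legal
(1,3): flips 1 -> legal
(1,4): flips 2 -> legal
(2,1): flips 2 -> legal
(2,5): no bracket -> illegal
(3,1): flips 1 -> legal
(3,5): flips 1 -> legal
(4,3): no bracket -> illegal
(4,4): flips 1 -> legal
(4,5): no bracket -> illegal
(5,0): flips 1 -> legal
W mobility = 9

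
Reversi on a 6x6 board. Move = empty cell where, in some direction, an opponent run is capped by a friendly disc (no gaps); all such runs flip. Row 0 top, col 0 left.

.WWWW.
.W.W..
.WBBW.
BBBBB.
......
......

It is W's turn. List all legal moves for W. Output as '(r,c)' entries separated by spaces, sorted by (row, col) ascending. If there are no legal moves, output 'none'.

Answer: (4,0) (4,1) (4,2) (4,3) (4,4)

Derivation:
(1,2): no bracket -> illegal
(1,4): no bracket -> illegal
(2,0): no bracket -> illegal
(2,5): no bracket -> illegal
(3,5): no bracket -> illegal
(4,0): flips 2 -> legal
(4,1): flips 1 -> legal
(4,2): flips 1 -> legal
(4,3): flips 3 -> legal
(4,4): flips 3 -> legal
(4,5): no bracket -> illegal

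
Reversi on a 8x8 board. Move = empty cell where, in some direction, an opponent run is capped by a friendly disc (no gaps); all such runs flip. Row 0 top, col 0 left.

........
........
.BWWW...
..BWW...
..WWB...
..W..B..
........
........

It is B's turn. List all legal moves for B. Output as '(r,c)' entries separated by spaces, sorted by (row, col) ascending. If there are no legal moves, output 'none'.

Answer: (1,1) (1,2) (1,4) (2,5) (3,5) (4,1) (5,4) (6,2)

Derivation:
(1,1): flips 2 -> legal
(1,2): flips 1 -> legal
(1,3): no bracket -> illegal
(1,4): flips 3 -> legal
(1,5): no bracket -> illegal
(2,5): flips 3 -> legal
(3,1): no bracket -> illegal
(3,5): flips 2 -> legal
(4,1): flips 2 -> legal
(4,5): no bracket -> illegal
(5,1): no bracket -> illegal
(5,3): no bracket -> illegal
(5,4): flips 1 -> legal
(6,1): no bracket -> illegal
(6,2): flips 2 -> legal
(6,3): no bracket -> illegal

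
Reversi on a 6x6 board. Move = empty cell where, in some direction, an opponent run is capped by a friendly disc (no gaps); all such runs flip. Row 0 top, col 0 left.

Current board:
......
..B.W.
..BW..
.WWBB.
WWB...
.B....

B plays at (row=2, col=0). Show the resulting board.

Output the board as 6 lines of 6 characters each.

Answer: ......
..B.W.
B.BW..
.BWBB.
WWB...
.B....

Derivation:
Place B at (2,0); scan 8 dirs for brackets.
Dir NW: edge -> no flip
Dir N: first cell '.' (not opp) -> no flip
Dir NE: first cell '.' (not opp) -> no flip
Dir W: edge -> no flip
Dir E: first cell '.' (not opp) -> no flip
Dir SW: edge -> no flip
Dir S: first cell '.' (not opp) -> no flip
Dir SE: opp run (3,1) capped by B -> flip
All flips: (3,1)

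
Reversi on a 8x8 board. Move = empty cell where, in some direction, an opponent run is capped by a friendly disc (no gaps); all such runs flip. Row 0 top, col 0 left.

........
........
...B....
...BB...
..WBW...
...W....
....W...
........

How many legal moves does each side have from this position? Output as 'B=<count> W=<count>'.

Answer: B=6 W=3

Derivation:
-- B to move --
(3,1): no bracket -> illegal
(3,2): no bracket -> illegal
(3,5): no bracket -> illegal
(4,1): flips 1 -> legal
(4,5): flips 1 -> legal
(5,1): flips 1 -> legal
(5,2): no bracket -> illegal
(5,4): flips 1 -> legal
(5,5): flips 1 -> legal
(6,2): no bracket -> illegal
(6,3): flips 1 -> legal
(6,5): no bracket -> illegal
(7,3): no bracket -> illegal
(7,4): no bracket -> illegal
(7,5): no bracket -> illegal
B mobility = 6
-- W to move --
(1,2): no bracket -> illegal
(1,3): flips 3 -> legal
(1,4): no bracket -> illegal
(2,2): flips 1 -> legal
(2,4): flips 2 -> legal
(2,5): no bracket -> illegal
(3,2): no bracket -> illegal
(3,5): no bracket -> illegal
(4,5): no bracket -> illegal
(5,2): no bracket -> illegal
(5,4): no bracket -> illegal
W mobility = 3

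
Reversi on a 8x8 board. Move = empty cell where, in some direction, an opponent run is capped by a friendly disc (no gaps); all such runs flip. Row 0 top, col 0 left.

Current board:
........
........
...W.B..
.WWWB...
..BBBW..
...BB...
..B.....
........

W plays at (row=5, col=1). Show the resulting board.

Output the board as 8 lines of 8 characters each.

Place W at (5,1); scan 8 dirs for brackets.
Dir NW: first cell '.' (not opp) -> no flip
Dir N: first cell '.' (not opp) -> no flip
Dir NE: opp run (4,2) capped by W -> flip
Dir W: first cell '.' (not opp) -> no flip
Dir E: first cell '.' (not opp) -> no flip
Dir SW: first cell '.' (not opp) -> no flip
Dir S: first cell '.' (not opp) -> no flip
Dir SE: opp run (6,2), next='.' -> no flip
All flips: (4,2)

Answer: ........
........
...W.B..
.WWWB...
..WBBW..
.W.BB...
..B.....
........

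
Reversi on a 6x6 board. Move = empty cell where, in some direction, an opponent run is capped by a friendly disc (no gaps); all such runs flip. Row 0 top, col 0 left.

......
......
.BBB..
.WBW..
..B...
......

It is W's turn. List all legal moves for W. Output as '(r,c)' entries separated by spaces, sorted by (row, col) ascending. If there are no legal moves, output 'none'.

(1,0): no bracket -> illegal
(1,1): flips 2 -> legal
(1,2): no bracket -> illegal
(1,3): flips 2 -> legal
(1,4): no bracket -> illegal
(2,0): no bracket -> illegal
(2,4): no bracket -> illegal
(3,0): no bracket -> illegal
(3,4): no bracket -> illegal
(4,1): no bracket -> illegal
(4,3): no bracket -> illegal
(5,1): flips 1 -> legal
(5,2): no bracket -> illegal
(5,3): flips 1 -> legal

Answer: (1,1) (1,3) (5,1) (5,3)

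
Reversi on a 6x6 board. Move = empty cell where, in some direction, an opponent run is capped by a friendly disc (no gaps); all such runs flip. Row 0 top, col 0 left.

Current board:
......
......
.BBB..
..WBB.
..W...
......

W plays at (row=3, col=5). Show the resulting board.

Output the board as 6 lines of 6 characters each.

Answer: ......
......
.BBB..
..WWWW
..W...
......

Derivation:
Place W at (3,5); scan 8 dirs for brackets.
Dir NW: first cell '.' (not opp) -> no flip
Dir N: first cell '.' (not opp) -> no flip
Dir NE: edge -> no flip
Dir W: opp run (3,4) (3,3) capped by W -> flip
Dir E: edge -> no flip
Dir SW: first cell '.' (not opp) -> no flip
Dir S: first cell '.' (not opp) -> no flip
Dir SE: edge -> no flip
All flips: (3,3) (3,4)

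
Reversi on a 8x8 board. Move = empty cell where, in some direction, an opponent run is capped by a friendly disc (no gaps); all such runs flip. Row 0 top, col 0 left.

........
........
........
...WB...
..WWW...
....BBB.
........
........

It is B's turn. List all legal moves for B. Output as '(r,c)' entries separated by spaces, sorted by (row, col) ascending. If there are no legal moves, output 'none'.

(2,2): flips 2 -> legal
(2,3): no bracket -> illegal
(2,4): no bracket -> illegal
(3,1): no bracket -> illegal
(3,2): flips 2 -> legal
(3,5): no bracket -> illegal
(4,1): no bracket -> illegal
(4,5): no bracket -> illegal
(5,1): no bracket -> illegal
(5,2): flips 1 -> legal
(5,3): no bracket -> illegal

Answer: (2,2) (3,2) (5,2)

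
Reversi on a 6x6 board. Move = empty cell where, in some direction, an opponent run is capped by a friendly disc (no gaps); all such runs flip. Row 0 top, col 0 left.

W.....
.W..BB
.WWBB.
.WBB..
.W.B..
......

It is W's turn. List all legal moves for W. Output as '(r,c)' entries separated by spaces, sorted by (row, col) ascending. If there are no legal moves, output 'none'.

Answer: (0,5) (2,5) (3,4) (4,2) (4,4) (5,4)

Derivation:
(0,3): no bracket -> illegal
(0,4): no bracket -> illegal
(0,5): flips 3 -> legal
(1,2): no bracket -> illegal
(1,3): no bracket -> illegal
(2,5): flips 2 -> legal
(3,4): flips 2 -> legal
(3,5): no bracket -> illegal
(4,2): flips 1 -> legal
(4,4): flips 1 -> legal
(5,2): no bracket -> illegal
(5,3): no bracket -> illegal
(5,4): flips 2 -> legal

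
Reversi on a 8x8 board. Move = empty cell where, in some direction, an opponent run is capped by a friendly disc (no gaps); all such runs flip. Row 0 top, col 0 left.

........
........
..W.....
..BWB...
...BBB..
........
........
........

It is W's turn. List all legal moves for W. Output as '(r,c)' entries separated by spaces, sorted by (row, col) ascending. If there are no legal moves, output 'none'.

(2,1): no bracket -> illegal
(2,3): no bracket -> illegal
(2,4): no bracket -> illegal
(2,5): no bracket -> illegal
(3,1): flips 1 -> legal
(3,5): flips 1 -> legal
(3,6): no bracket -> illegal
(4,1): no bracket -> illegal
(4,2): flips 1 -> legal
(4,6): no bracket -> illegal
(5,2): no bracket -> illegal
(5,3): flips 1 -> legal
(5,4): no bracket -> illegal
(5,5): flips 1 -> legal
(5,6): no bracket -> illegal

Answer: (3,1) (3,5) (4,2) (5,3) (5,5)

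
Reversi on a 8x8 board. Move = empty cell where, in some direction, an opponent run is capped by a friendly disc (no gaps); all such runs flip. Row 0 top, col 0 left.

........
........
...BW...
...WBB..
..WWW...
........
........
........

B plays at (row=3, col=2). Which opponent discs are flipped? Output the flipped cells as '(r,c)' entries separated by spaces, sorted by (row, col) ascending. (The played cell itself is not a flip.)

Answer: (3,3)

Derivation:
Dir NW: first cell '.' (not opp) -> no flip
Dir N: first cell '.' (not opp) -> no flip
Dir NE: first cell 'B' (not opp) -> no flip
Dir W: first cell '.' (not opp) -> no flip
Dir E: opp run (3,3) capped by B -> flip
Dir SW: first cell '.' (not opp) -> no flip
Dir S: opp run (4,2), next='.' -> no flip
Dir SE: opp run (4,3), next='.' -> no flip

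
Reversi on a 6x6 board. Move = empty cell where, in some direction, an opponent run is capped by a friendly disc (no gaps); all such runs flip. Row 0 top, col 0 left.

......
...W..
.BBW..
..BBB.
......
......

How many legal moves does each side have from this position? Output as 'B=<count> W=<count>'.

-- B to move --
(0,2): no bracket -> illegal
(0,3): flips 2 -> legal
(0,4): flips 1 -> legal
(1,2): flips 1 -> legal
(1,4): flips 1 -> legal
(2,4): flips 1 -> legal
B mobility = 5
-- W to move --
(1,0): no bracket -> illegal
(1,1): no bracket -> illegal
(1,2): no bracket -> illegal
(2,0): flips 2 -> legal
(2,4): no bracket -> illegal
(2,5): no bracket -> illegal
(3,0): no bracket -> illegal
(3,1): flips 1 -> legal
(3,5): no bracket -> illegal
(4,1): flips 1 -> legal
(4,2): no bracket -> illegal
(4,3): flips 1 -> legal
(4,4): no bracket -> illegal
(4,5): flips 1 -> legal
W mobility = 5

Answer: B=5 W=5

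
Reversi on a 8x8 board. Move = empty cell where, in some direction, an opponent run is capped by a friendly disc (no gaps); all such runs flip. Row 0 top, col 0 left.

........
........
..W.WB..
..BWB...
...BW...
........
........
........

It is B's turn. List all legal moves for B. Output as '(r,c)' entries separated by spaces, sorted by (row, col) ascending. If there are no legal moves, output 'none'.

(1,1): no bracket -> illegal
(1,2): flips 1 -> legal
(1,3): no bracket -> illegal
(1,4): flips 1 -> legal
(1,5): no bracket -> illegal
(2,1): no bracket -> illegal
(2,3): flips 2 -> legal
(3,1): no bracket -> illegal
(3,5): no bracket -> illegal
(4,2): no bracket -> illegal
(4,5): flips 1 -> legal
(5,3): no bracket -> illegal
(5,4): flips 1 -> legal
(5,5): no bracket -> illegal

Answer: (1,2) (1,4) (2,3) (4,5) (5,4)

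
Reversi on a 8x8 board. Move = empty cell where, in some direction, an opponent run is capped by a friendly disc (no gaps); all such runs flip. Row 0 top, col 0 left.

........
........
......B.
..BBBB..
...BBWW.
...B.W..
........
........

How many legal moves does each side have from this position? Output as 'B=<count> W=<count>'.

Answer: B=5 W=5

Derivation:
-- B to move --
(3,6): no bracket -> illegal
(3,7): no bracket -> illegal
(4,7): flips 2 -> legal
(5,4): no bracket -> illegal
(5,6): flips 1 -> legal
(5,7): flips 1 -> legal
(6,4): no bracket -> illegal
(6,5): flips 2 -> legal
(6,6): flips 1 -> legal
B mobility = 5
-- W to move --
(1,5): no bracket -> illegal
(1,6): no bracket -> illegal
(1,7): no bracket -> illegal
(2,1): no bracket -> illegal
(2,2): flips 2 -> legal
(2,3): flips 1 -> legal
(2,4): flips 1 -> legal
(2,5): flips 1 -> legal
(2,7): no bracket -> illegal
(3,1): no bracket -> illegal
(3,6): no bracket -> illegal
(3,7): no bracket -> illegal
(4,1): no bracket -> illegal
(4,2): flips 2 -> legal
(5,2): no bracket -> illegal
(5,4): no bracket -> illegal
(6,2): no bracket -> illegal
(6,3): no bracket -> illegal
(6,4): no bracket -> illegal
W mobility = 5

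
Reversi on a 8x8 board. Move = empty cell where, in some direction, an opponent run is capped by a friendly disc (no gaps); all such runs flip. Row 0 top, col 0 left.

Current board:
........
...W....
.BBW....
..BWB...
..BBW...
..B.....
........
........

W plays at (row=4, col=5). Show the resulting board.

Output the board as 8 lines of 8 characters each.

Answer: ........
...W....
.BBW....
..BWW...
..BBWW..
..B.....
........
........

Derivation:
Place W at (4,5); scan 8 dirs for brackets.
Dir NW: opp run (3,4) capped by W -> flip
Dir N: first cell '.' (not opp) -> no flip
Dir NE: first cell '.' (not opp) -> no flip
Dir W: first cell 'W' (not opp) -> no flip
Dir E: first cell '.' (not opp) -> no flip
Dir SW: first cell '.' (not opp) -> no flip
Dir S: first cell '.' (not opp) -> no flip
Dir SE: first cell '.' (not opp) -> no flip
All flips: (3,4)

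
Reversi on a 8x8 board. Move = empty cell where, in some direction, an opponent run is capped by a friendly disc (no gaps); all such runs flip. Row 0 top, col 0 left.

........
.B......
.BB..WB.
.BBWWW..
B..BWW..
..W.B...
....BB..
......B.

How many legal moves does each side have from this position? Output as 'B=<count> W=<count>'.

Answer: B=8 W=8

Derivation:
-- B to move --
(1,4): no bracket -> illegal
(1,5): no bracket -> illegal
(1,6): flips 2 -> legal
(2,3): flips 1 -> legal
(2,4): flips 3 -> legal
(3,6): flips 4 -> legal
(4,1): no bracket -> illegal
(4,2): no bracket -> illegal
(4,6): flips 2 -> legal
(5,1): no bracket -> illegal
(5,3): flips 2 -> legal
(5,5): flips 2 -> legal
(5,6): no bracket -> illegal
(6,1): flips 1 -> legal
(6,2): no bracket -> illegal
(6,3): no bracket -> illegal
B mobility = 8
-- W to move --
(0,0): flips 2 -> legal
(0,1): no bracket -> illegal
(0,2): no bracket -> illegal
(1,0): no bracket -> illegal
(1,2): no bracket -> illegal
(1,3): no bracket -> illegal
(1,5): no bracket -> illegal
(1,6): no bracket -> illegal
(1,7): flips 1 -> legal
(2,0): no bracket -> illegal
(2,3): no bracket -> illegal
(2,7): flips 1 -> legal
(3,0): flips 2 -> legal
(3,6): no bracket -> illegal
(3,7): no bracket -> illegal
(4,1): no bracket -> illegal
(4,2): flips 1 -> legal
(5,0): no bracket -> illegal
(5,1): no bracket -> illegal
(5,3): flips 1 -> legal
(5,5): no bracket -> illegal
(5,6): no bracket -> illegal
(6,3): flips 1 -> legal
(6,6): no bracket -> illegal
(6,7): no bracket -> illegal
(7,3): no bracket -> illegal
(7,4): flips 2 -> legal
(7,5): no bracket -> illegal
(7,7): no bracket -> illegal
W mobility = 8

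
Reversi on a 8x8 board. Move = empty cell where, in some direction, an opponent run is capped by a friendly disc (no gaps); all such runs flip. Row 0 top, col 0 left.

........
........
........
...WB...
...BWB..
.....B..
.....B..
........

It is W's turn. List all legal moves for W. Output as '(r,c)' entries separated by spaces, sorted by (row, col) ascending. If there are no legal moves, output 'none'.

Answer: (2,4) (3,5) (4,2) (4,6) (5,3) (6,6)

Derivation:
(2,3): no bracket -> illegal
(2,4): flips 1 -> legal
(2,5): no bracket -> illegal
(3,2): no bracket -> illegal
(3,5): flips 1 -> legal
(3,6): no bracket -> illegal
(4,2): flips 1 -> legal
(4,6): flips 1 -> legal
(5,2): no bracket -> illegal
(5,3): flips 1 -> legal
(5,4): no bracket -> illegal
(5,6): no bracket -> illegal
(6,4): no bracket -> illegal
(6,6): flips 1 -> legal
(7,4): no bracket -> illegal
(7,5): no bracket -> illegal
(7,6): no bracket -> illegal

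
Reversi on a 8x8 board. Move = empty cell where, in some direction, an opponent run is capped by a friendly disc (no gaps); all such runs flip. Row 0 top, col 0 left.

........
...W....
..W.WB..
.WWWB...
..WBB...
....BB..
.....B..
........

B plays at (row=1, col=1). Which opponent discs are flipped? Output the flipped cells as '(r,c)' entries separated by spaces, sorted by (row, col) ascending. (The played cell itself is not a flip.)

Dir NW: first cell '.' (not opp) -> no flip
Dir N: first cell '.' (not opp) -> no flip
Dir NE: first cell '.' (not opp) -> no flip
Dir W: first cell '.' (not opp) -> no flip
Dir E: first cell '.' (not opp) -> no flip
Dir SW: first cell '.' (not opp) -> no flip
Dir S: first cell '.' (not opp) -> no flip
Dir SE: opp run (2,2) (3,3) capped by B -> flip

Answer: (2,2) (3,3)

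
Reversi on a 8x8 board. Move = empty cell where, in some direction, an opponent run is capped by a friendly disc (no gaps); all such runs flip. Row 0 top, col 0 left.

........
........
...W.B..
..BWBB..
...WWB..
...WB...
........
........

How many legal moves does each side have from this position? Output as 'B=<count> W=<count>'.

-- B to move --
(1,2): flips 1 -> legal
(1,3): no bracket -> illegal
(1,4): flips 1 -> legal
(2,2): no bracket -> illegal
(2,4): no bracket -> illegal
(4,2): flips 2 -> legal
(5,2): flips 2 -> legal
(5,5): no bracket -> illegal
(6,2): flips 2 -> legal
(6,3): no bracket -> illegal
(6,4): no bracket -> illegal
B mobility = 5
-- W to move --
(1,4): no bracket -> illegal
(1,5): no bracket -> illegal
(1,6): flips 2 -> legal
(2,1): flips 1 -> legal
(2,2): no bracket -> illegal
(2,4): flips 1 -> legal
(2,6): flips 1 -> legal
(3,1): flips 1 -> legal
(3,6): flips 2 -> legal
(4,1): flips 1 -> legal
(4,2): no bracket -> illegal
(4,6): flips 1 -> legal
(5,5): flips 1 -> legal
(5,6): flips 2 -> legal
(6,3): no bracket -> illegal
(6,4): flips 1 -> legal
(6,5): flips 1 -> legal
W mobility = 12

Answer: B=5 W=12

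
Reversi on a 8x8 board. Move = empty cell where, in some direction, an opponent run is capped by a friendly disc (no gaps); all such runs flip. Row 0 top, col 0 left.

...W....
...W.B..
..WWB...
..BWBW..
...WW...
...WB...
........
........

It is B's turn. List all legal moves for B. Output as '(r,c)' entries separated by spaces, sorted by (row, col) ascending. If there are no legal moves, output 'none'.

Answer: (0,2) (1,2) (1,4) (2,1) (3,6) (4,2) (4,6) (5,2)

Derivation:
(0,2): flips 1 -> legal
(0,4): no bracket -> illegal
(1,1): no bracket -> illegal
(1,2): flips 2 -> legal
(1,4): flips 1 -> legal
(2,1): flips 2 -> legal
(2,5): no bracket -> illegal
(2,6): no bracket -> illegal
(3,1): no bracket -> illegal
(3,6): flips 1 -> legal
(4,2): flips 1 -> legal
(4,5): no bracket -> illegal
(4,6): flips 1 -> legal
(5,2): flips 2 -> legal
(5,5): no bracket -> illegal
(6,2): no bracket -> illegal
(6,3): no bracket -> illegal
(6,4): no bracket -> illegal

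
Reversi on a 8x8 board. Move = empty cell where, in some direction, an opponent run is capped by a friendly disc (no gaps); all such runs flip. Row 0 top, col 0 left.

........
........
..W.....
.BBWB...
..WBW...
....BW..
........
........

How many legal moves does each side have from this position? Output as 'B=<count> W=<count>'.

Answer: B=8 W=7

Derivation:
-- B to move --
(1,1): no bracket -> illegal
(1,2): flips 1 -> legal
(1,3): flips 1 -> legal
(2,1): no bracket -> illegal
(2,3): flips 1 -> legal
(2,4): no bracket -> illegal
(3,5): no bracket -> illegal
(4,1): flips 1 -> legal
(4,5): flips 1 -> legal
(4,6): no bracket -> illegal
(5,1): no bracket -> illegal
(5,2): flips 1 -> legal
(5,3): flips 1 -> legal
(5,6): flips 1 -> legal
(6,4): no bracket -> illegal
(6,5): no bracket -> illegal
(6,6): no bracket -> illegal
B mobility = 8
-- W to move --
(2,0): flips 1 -> legal
(2,1): no bracket -> illegal
(2,3): no bracket -> illegal
(2,4): flips 1 -> legal
(2,5): no bracket -> illegal
(3,0): flips 2 -> legal
(3,5): flips 1 -> legal
(4,0): flips 1 -> legal
(4,1): no bracket -> illegal
(4,5): no bracket -> illegal
(5,2): no bracket -> illegal
(5,3): flips 2 -> legal
(6,3): no bracket -> illegal
(6,4): flips 1 -> legal
(6,5): no bracket -> illegal
W mobility = 7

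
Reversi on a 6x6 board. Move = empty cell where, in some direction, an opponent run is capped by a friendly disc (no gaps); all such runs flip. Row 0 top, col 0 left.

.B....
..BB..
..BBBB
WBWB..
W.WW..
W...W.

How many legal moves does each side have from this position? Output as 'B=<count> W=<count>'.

-- B to move --
(2,0): no bracket -> illegal
(2,1): no bracket -> illegal
(3,4): no bracket -> illegal
(4,1): flips 1 -> legal
(4,4): no bracket -> illegal
(4,5): no bracket -> illegal
(5,1): flips 1 -> legal
(5,2): flips 2 -> legal
(5,3): flips 2 -> legal
(5,5): no bracket -> illegal
B mobility = 4
-- W to move --
(0,0): no bracket -> illegal
(0,2): flips 2 -> legal
(0,3): flips 3 -> legal
(0,4): flips 3 -> legal
(1,0): no bracket -> illegal
(1,1): no bracket -> illegal
(1,4): flips 1 -> legal
(1,5): flips 2 -> legal
(2,0): flips 1 -> legal
(2,1): no bracket -> illegal
(3,4): flips 1 -> legal
(3,5): no bracket -> illegal
(4,1): no bracket -> illegal
(4,4): no bracket -> illegal
W mobility = 7

Answer: B=4 W=7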